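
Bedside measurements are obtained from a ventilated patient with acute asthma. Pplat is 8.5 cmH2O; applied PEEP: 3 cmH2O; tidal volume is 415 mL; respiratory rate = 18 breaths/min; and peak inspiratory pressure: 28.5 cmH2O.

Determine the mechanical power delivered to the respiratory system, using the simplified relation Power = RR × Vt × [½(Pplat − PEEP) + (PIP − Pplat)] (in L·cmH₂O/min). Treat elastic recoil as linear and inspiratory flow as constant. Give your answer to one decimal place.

169.9

Per-breath work = Vt × [½(Pplat−PEEP) + (PIP−Pplat)] = 0.415 × [0.5×5.5 + 20.0] = 0.415 × 22.75 = 9.441 L·cmH2O.
Power = 18 × 9.441 = 169.94 L·cmH2O/min.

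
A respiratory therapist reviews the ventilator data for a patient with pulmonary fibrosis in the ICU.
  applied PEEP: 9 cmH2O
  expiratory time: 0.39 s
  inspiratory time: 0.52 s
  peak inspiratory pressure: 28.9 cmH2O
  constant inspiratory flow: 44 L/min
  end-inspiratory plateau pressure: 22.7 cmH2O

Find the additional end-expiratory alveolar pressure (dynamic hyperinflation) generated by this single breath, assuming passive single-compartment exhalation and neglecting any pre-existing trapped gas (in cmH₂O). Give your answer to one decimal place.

2.6

Flow: 44 L/min ÷ 60 = 0.7333 L/s.
Vt = flow × Ti = 0.7333 L/s × 0.52 s × 1000 mL/L = 381.32 mL.
R = (PIP − Pplat)/V̇ = (28.9 − 22.7) / 0.7333 = 6.2/0.7333 = 8.455 cmH2O·s/L.
C = Vt/(Pplat − PEEP) = 381.32 / (22.7 − 9) = 381.32/13.7 = 27.834 mL/cmH2O.
τ = R × C = 8.455 × 0.02783 L/cmH2O = 0.2353 s.
Fraction remaining = e^(−Te/τ) = e^(−0.39/0.2353) = 0.1906; trapped volume = 381.32 × 0.1906 = 72.68 mL.
Additional alveolar pressure from trapping ≈ V_trapped / C = 72.68 / 27.834 = 2.611 cmH2O.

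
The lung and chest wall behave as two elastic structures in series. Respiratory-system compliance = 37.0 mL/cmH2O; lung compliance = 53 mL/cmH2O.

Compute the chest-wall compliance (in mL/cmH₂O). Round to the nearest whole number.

123

1/Ccw = 1/Crs − 1/CL.
1/Ccw = 1/37.0 − 1/53 = 0.008159.
Ccw = 122.56 mL/cmH2O.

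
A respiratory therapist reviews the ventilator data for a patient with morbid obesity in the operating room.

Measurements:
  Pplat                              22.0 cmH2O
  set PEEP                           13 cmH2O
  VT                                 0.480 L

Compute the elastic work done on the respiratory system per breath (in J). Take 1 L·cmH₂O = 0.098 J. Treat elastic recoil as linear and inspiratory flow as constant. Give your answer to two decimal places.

0.21

Elastic work ≈ ½ × (Pplat − PEEP) × Vt = 0.5 × (22.0 − 13) × 0.480 L = 0.5 × 9.0 × 0.480 = 2.16 L·cmH2O.
× 0.098 J/(L·cmH2O) → 0.2117 J.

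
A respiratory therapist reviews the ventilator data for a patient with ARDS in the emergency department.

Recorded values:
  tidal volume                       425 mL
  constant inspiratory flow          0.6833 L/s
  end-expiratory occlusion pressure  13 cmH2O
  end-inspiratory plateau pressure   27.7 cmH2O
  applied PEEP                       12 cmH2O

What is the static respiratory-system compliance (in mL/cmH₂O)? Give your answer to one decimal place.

End-expiratory occlusion gives total PEEP = 13 cmH2O (intrinsic PEEP = 13 − 12 = 1). Use total PEEP for the elastic gradient.
Cstat = Vt / (Pplat − PEEPtotal) = 425 / (27.7 − 13) = 425 / 14.7 = 28.912 mL/cmH2O.

28.9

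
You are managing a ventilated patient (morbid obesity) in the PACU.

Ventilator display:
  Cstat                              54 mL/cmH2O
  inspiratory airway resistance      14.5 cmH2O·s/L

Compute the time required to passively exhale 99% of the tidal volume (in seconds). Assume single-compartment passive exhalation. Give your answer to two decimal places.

τ = R × C = 14.5 × 54 mL/cmH2O = 14.5 × 0.054 L/cmH2O = 0.783 s.
Exhaled fraction f = 1 − e^(−t/τ) → t = −τ·ln(1 − f) = −0.783·ln(0.01) = 3.606 s.

3.61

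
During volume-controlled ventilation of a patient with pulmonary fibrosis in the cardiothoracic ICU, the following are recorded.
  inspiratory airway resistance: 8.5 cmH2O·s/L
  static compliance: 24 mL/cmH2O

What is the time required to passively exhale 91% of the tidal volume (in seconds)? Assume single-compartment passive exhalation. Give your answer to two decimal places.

0.49

τ = R × C = 8.5 × 24 mL/cmH2O = 8.5 × 0.024 L/cmH2O = 0.204 s.
Exhaled fraction f = 1 − e^(−t/τ) → t = −τ·ln(1 − f) = −0.204·ln(0.09) = 0.4912 s.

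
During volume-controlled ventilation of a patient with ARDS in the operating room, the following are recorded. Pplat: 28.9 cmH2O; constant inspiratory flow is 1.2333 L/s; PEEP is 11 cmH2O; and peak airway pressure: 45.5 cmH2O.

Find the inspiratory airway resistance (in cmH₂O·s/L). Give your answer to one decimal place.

Raw = (PIP − Pplat) / flow = (45.5 − 28.9) / 1.2333 = 16.6 / 1.2333 = 13.46 cmH2O·s/L.

13.5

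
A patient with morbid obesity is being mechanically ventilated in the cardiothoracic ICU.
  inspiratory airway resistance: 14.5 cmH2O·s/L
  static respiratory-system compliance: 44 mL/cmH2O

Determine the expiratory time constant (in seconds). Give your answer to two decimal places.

0.64

τ = R × C = 14.5 × 44 mL/cmH2O = 14.5 × 0.044 L/cmH2O = 0.638 s.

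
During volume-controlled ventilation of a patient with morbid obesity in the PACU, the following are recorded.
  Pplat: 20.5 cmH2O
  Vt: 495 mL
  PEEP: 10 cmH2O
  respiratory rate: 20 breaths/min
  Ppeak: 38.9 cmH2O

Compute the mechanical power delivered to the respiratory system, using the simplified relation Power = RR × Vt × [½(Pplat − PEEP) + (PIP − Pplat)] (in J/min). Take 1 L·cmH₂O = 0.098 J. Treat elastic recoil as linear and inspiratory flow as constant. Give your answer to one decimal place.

Per-breath work = Vt × [½(Pplat−PEEP) + (PIP−Pplat)] = 0.495 × [0.5×10.5 + 18.4] = 0.495 × 23.65 = 11.707 L·cmH2O.
Power = 20 × 11.707 = 234.14 L·cmH2O/min.
× 0.098 J/(L·cmH2O) → 22.946 J/min.

22.9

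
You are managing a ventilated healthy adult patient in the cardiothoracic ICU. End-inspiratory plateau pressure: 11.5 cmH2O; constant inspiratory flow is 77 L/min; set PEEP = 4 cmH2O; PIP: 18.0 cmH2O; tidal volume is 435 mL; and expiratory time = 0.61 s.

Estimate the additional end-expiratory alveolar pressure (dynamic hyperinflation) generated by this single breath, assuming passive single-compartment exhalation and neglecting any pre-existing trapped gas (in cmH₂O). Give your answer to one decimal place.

0.9

Flow: 77 L/min ÷ 60 = 1.2833 L/s.
R = (PIP − Pplat)/V̇ = (18.0 − 11.5) / 1.2833 = 6.5/1.2833 = 5.065 cmH2O·s/L.
C = Vt/(Pplat − PEEP) = 435.0 / (11.5 − 4) = 435.0/7.5 = 58.0 mL/cmH2O.
τ = R × C = 5.065 × 0.058 L/cmH2O = 0.2938 s.
Fraction remaining = e^(−Te/τ) = e^(−0.61/0.2938) = 0.1254; trapped volume = 435.0 × 0.1254 = 54.549 mL.
Additional alveolar pressure from trapping ≈ V_trapped / C = 54.549 / 58.0 = 0.9405 cmH2O.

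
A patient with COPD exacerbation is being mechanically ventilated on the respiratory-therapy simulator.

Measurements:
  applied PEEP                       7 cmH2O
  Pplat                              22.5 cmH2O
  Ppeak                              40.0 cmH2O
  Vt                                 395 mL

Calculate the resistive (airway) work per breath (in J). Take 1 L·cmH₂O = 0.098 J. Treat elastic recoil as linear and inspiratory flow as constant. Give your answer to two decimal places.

0.68

With constant inspiratory flow the resistive pressure is constant at PIP − Pplat = 40.0 − 22.5 = 17.5 cmH2O, so resistive work = 17.5 × 0.395 = 6.913 L·cmH2O.
× 0.098 J/(L·cmH2O) → 0.6775 J.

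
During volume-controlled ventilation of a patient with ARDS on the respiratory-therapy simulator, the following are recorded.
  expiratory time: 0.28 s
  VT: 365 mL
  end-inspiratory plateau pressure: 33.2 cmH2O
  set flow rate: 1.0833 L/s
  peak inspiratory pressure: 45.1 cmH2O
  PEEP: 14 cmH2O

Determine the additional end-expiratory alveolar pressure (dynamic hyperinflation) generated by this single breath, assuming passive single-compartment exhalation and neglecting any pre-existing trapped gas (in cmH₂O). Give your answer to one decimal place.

5.0

R = (PIP − Pplat)/V̇ = (45.1 − 33.2) / 1.0833 = 11.9/1.0833 = 10.985 cmH2O·s/L.
C = Vt/(Pplat − PEEP) = 365.0 / (33.2 − 14) = 365.0/19.2 = 19.01 mL/cmH2O.
τ = R × C = 10.985 × 0.01901 L/cmH2O = 0.2088 s.
Fraction remaining = e^(−Te/τ) = e^(−0.28/0.2088) = 0.2616; trapped volume = 365.0 × 0.2616 = 95.484 mL.
Additional alveolar pressure from trapping ≈ V_trapped / C = 95.484 / 19.01 = 5.023 cmH2O.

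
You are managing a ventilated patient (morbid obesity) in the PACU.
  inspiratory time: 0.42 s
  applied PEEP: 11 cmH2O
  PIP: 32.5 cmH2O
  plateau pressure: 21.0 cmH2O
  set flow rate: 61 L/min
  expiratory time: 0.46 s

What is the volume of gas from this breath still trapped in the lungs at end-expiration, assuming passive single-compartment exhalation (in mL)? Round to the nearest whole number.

165

Flow: 61 L/min ÷ 60 = 1.0167 L/s.
Vt = flow × Ti = 1.0167 L/s × 0.42 s × 1000 mL/L = 427.01 mL.
R = (PIP − Pplat)/V̇ = (32.5 − 21.0) / 1.0167 = 11.5/1.0167 = 11.311 cmH2O·s/L.
C = Vt/(Pplat − PEEP) = 427.01 / (21.0 − 11) = 427.01/10.0 = 42.701 mL/cmH2O.
τ = R × C = 11.311 × 0.0427 L/cmH2O = 0.483 s.
Fraction remaining = e^(−Te/τ) = e^(−0.46/0.483) = 0.3858.
Trapped volume = 427.01 × 0.3858 = 164.74 mL.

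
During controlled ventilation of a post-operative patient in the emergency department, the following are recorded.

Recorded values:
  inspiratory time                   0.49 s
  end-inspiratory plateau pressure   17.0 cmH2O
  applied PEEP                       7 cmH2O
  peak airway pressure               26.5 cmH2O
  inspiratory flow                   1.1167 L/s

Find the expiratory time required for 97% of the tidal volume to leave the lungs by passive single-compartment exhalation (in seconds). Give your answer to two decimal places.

Vt = flow × Ti = 1.1167 L/s × 0.49 s × 1000 mL/L = 547.18 mL.
R = (PIP − Pplat)/V̇ = (26.5 − 17.0) / 1.1167 = 9.5/1.1167 = 8.507 cmH2O·s/L.
C = Vt/(Pplat − PEEP) = 547.18 / (17.0 − 7) = 547.18/10.0 = 54.718 mL/cmH2O.
τ = R × C = 8.507 × 0.05472 L/cmH2O = 0.4655 s.
t = −τ·ln(1 − 0.97) = −0.4655·ln(0.03) = 1.632 s.

1.63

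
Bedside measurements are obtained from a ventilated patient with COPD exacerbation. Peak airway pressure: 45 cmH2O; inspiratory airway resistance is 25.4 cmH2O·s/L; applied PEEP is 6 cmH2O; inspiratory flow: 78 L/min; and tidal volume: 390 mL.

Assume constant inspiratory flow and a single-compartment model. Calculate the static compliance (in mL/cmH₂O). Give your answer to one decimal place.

65.2

Flow: 78 L/min ÷ 60 = 1.3 L/s.
Equation of motion (constant flow): PIP = Vt/C + R·V̇ + PEEP.
Vt/C = PIP − R·V̇ − PEEP = 45 − 25.4×1.3 − 6 = 45 − 33.02 − 6 = 5.98 cmH2O.
C = Vt / 5.98 = 390 / 5.98 = 65.217 mL/cmH2O.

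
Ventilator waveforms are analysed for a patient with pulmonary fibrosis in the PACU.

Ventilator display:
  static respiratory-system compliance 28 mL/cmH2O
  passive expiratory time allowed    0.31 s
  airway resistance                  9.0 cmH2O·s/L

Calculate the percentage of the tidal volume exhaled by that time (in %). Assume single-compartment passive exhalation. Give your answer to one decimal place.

70.8

τ = R × C = 9.0 × 28 mL/cmH2O = 9.0 × 0.028 L/cmH2O = 0.252 s.
Passive exhalation: V(t)/V₀ = e^(−t/τ) = e^(−0.31/0.252) = 0.2922.
Fraction exhaled = 1 − 0.2922 = 0.7078 → 70.78%.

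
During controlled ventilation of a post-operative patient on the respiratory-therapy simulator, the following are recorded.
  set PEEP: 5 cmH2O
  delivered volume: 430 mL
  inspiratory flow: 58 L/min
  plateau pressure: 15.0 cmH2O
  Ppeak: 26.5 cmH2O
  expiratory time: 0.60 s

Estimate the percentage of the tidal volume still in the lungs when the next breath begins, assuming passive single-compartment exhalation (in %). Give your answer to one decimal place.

Flow: 58 L/min ÷ 60 = 0.9667 L/s.
R = (PIP − Pplat)/V̇ = (26.5 − 15.0) / 0.9667 = 11.5/0.9667 = 11.896 cmH2O·s/L.
C = Vt/(Pplat − PEEP) = 430.0 / (15.0 − 5) = 430.0/10.0 = 43.0 mL/cmH2O.
τ = R × C = 11.896 × 0.043 L/cmH2O = 0.5115 s.
Fraction remaining at end-expiration = e^(−Te/τ) = e^(−0.60/0.5115) = 0.3094 → 30.94%.

30.9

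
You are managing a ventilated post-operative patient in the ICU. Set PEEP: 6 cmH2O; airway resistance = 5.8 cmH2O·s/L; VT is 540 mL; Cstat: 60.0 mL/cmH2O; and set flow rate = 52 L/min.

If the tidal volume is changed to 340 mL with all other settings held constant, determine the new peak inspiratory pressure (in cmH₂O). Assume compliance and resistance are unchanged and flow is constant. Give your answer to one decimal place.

16.7

Flow: 52 L/min ÷ 60 = 0.8667 L/s.
PIP = Vt/C + R·V̇ + PEEP (constant-flow equation of motion).
Only the elastic term changes: ΔPIP = ΔVt / C = (340 − 540) / 60.0 = -3.333 cmH2O.
Original PIP = 540/60.0 + 5.8×0.8667 + 6 = 20.027 cmH2O; new PIP = 20.027 + (-3.333) = 16.694 cmH2O.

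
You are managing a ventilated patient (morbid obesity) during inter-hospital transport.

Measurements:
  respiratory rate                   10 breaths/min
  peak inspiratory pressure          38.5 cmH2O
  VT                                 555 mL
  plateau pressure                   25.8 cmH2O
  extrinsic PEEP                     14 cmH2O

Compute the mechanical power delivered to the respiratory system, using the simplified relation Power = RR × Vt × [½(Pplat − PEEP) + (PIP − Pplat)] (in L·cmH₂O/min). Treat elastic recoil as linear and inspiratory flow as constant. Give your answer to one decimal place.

Per-breath work = Vt × [½(Pplat−PEEP) + (PIP−Pplat)] = 0.555 × [0.5×11.8 + 12.7] = 0.555 × 18.6 = 10.323 L·cmH2O.
Power = 10 × 10.323 = 103.23 L·cmH2O/min.

103.2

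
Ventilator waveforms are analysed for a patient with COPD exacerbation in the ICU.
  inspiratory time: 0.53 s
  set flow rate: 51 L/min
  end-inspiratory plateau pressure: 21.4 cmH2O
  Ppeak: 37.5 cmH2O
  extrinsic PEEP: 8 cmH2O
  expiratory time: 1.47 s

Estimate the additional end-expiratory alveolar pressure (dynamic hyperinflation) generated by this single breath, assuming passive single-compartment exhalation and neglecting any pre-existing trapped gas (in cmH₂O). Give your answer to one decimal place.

1.3

Flow: 51 L/min ÷ 60 = 0.85 L/s.
Vt = flow × Ti = 0.85 L/s × 0.53 s × 1000 mL/L = 450.5 mL.
R = (PIP − Pplat)/V̇ = (37.5 − 21.4) / 0.85 = 16.1/0.85 = 18.941 cmH2O·s/L.
C = Vt/(Pplat − PEEP) = 450.5 / (21.4 − 8) = 450.5/13.4 = 33.619 mL/cmH2O.
τ = R × C = 18.941 × 0.03362 L/cmH2O = 0.6368 s.
Fraction remaining = e^(−Te/τ) = e^(−1.47/0.6368) = 0.09942; trapped volume = 450.5 × 0.09942 = 44.789 mL.
Additional alveolar pressure from trapping ≈ V_trapped / C = 44.789 / 33.619 = 1.332 cmH2O.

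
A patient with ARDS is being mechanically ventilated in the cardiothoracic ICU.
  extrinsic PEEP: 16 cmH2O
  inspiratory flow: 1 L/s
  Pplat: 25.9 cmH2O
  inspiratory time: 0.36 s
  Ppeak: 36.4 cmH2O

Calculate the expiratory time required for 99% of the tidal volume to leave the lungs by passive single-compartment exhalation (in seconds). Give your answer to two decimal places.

1.76

Vt = flow × Ti = 1 L/s × 0.36 s × 1000 mL/L = 360.0 mL.
R = (PIP − Pplat)/V̇ = (36.4 − 25.9) / 1 = 10.5/1 = 10.5 cmH2O·s/L.
C = Vt/(Pplat − PEEP) = 360.0 / (25.9 − 16) = 360.0/9.9 = 36.364 mL/cmH2O.
τ = R × C = 10.5 × 0.03636 L/cmH2O = 0.3818 s.
t = −τ·ln(1 − 0.99) = −0.3818·ln(0.01) = 1.758 s.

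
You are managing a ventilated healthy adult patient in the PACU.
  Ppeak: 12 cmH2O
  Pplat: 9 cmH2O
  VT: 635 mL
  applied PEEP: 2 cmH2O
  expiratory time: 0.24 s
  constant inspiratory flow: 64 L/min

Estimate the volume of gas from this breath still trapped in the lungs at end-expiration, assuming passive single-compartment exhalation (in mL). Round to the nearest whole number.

248

Flow: 64 L/min ÷ 60 = 1.0667 L/s.
R = (PIP − Pplat)/V̇ = (12 − 9) / 1.0667 = 3.0/1.0667 = 2.812 cmH2O·s/L.
C = Vt/(Pplat − PEEP) = 635.0 / (9 − 2) = 635.0/7.0 = 90.714 mL/cmH2O.
τ = R × C = 2.812 × 0.09071 L/cmH2O = 0.2551 s.
Fraction remaining = e^(−Te/τ) = e^(−0.24/0.2551) = 0.3903.
Trapped volume = 635.0 × 0.3903 = 247.84 mL.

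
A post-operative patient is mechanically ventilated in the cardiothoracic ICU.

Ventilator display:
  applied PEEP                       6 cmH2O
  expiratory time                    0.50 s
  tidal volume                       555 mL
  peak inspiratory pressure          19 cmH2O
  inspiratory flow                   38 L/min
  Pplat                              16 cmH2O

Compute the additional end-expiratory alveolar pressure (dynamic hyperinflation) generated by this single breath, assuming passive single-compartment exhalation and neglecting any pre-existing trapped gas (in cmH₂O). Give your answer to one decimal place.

1.5

Flow: 38 L/min ÷ 60 = 0.6333 L/s.
R = (PIP − Pplat)/V̇ = (19 − 16) / 0.6333 = 3.0/0.6333 = 4.737 cmH2O·s/L.
C = Vt/(Pplat − PEEP) = 555.0 / (16 − 6) = 555.0/10.0 = 55.5 mL/cmH2O.
τ = R × C = 4.737 × 0.0555 L/cmH2O = 0.2629 s.
Fraction remaining = e^(−Te/τ) = e^(−0.50/0.2629) = 0.1493; trapped volume = 555.0 × 0.1493 = 82.862 mL.
Additional alveolar pressure from trapping ≈ V_trapped / C = 82.862 / 55.5 = 1.493 cmH2O.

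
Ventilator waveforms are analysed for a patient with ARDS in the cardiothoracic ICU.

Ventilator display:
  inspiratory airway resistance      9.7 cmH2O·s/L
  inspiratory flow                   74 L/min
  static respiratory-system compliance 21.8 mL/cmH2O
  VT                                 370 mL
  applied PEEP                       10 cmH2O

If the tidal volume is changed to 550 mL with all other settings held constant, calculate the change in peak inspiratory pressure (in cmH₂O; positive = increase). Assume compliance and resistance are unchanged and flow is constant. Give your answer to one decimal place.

8.3

PIP = Vt/C + R·V̇ + PEEP (constant-flow equation of motion).
Only the elastic term changes: ΔPIP = ΔVt / C = (550 − 370) / 21.8 = 8.257 cmH2O.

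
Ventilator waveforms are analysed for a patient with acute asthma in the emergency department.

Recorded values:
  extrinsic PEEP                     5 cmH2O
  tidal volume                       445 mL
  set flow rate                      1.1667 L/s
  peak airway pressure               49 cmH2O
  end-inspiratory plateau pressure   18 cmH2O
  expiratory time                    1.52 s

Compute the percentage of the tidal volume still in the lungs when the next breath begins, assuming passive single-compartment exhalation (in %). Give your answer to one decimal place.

18.8

R = (PIP − Pplat)/V̇ = (49 − 18) / 1.1667 = 31.0/1.1667 = 26.571 cmH2O·s/L.
C = Vt/(Pplat − PEEP) = 445.0 / (18 − 5) = 445.0/13.0 = 34.231 mL/cmH2O.
τ = R × C = 26.571 × 0.03423 L/cmH2O = 0.9095 s.
Fraction remaining at end-expiration = e^(−Te/τ) = e^(−1.52/0.9095) = 0.188 → 18.8%.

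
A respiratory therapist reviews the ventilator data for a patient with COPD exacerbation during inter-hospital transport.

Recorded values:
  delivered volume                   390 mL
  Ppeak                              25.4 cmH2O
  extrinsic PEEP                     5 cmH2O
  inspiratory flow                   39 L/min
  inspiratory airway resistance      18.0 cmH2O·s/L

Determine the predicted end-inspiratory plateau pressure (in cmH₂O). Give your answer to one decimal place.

Flow: 39 L/min ÷ 60 = 0.65 L/s.
Pplat = PIP − Raw × flow = 25.4 − 18.0 × 0.65 = 25.4 − 11.7 = 13.7 cmH2O.

13.7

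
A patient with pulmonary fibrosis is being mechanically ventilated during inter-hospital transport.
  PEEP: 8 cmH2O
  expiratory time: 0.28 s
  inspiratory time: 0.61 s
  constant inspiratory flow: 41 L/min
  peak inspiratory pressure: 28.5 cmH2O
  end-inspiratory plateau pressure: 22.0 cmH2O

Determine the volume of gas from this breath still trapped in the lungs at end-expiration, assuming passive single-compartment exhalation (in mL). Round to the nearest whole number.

155

Flow: 41 L/min ÷ 60 = 0.6833 L/s.
Vt = flow × Ti = 0.6833 L/s × 0.61 s × 1000 mL/L = 416.81 mL.
R = (PIP − Pplat)/V̇ = (28.5 − 22.0) / 0.6833 = 6.5/0.6833 = 9.513 cmH2O·s/L.
C = Vt/(Pplat − PEEP) = 416.81 / (22.0 − 8) = 416.81/14.0 = 29.772 mL/cmH2O.
τ = R × C = 9.513 × 0.02977 L/cmH2O = 0.2832 s.
Fraction remaining = e^(−Te/τ) = e^(−0.28/0.2832) = 0.3721.
Trapped volume = 416.81 × 0.3721 = 155.1 mL.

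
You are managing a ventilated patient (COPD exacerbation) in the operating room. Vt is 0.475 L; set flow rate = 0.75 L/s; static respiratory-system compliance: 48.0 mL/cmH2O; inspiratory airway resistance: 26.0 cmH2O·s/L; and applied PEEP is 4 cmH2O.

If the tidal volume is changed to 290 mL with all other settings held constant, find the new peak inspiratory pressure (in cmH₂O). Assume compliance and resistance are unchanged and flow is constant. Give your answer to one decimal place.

29.5

PIP = Vt/C + R·V̇ + PEEP (constant-flow equation of motion).
Only the elastic term changes: ΔPIP = ΔVt / C = (290 − 475) / 48.0 = -3.854 cmH2O.
Original PIP = 475/48.0 + 26.0×0.75 + 4 = 33.396 cmH2O; new PIP = 33.396 + (-3.854) = 29.542 cmH2O.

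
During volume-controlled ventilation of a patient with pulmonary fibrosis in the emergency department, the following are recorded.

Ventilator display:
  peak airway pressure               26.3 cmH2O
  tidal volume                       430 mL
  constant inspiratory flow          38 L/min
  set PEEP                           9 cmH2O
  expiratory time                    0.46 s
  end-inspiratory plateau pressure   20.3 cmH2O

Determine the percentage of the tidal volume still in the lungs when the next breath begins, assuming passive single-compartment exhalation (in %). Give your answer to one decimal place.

Flow: 38 L/min ÷ 60 = 0.6333 L/s.
R = (PIP − Pplat)/V̇ = (26.3 − 20.3) / 0.6333 = 6.0/0.6333 = 9.474 cmH2O·s/L.
C = Vt/(Pplat − PEEP) = 430.0 / (20.3 − 9) = 430.0/11.3 = 38.053 mL/cmH2O.
τ = R × C = 9.474 × 0.03805 L/cmH2O = 0.3605 s.
Fraction remaining at end-expiration = e^(−Te/τ) = e^(−0.46/0.3605) = 0.2792 → 27.92%.

27.9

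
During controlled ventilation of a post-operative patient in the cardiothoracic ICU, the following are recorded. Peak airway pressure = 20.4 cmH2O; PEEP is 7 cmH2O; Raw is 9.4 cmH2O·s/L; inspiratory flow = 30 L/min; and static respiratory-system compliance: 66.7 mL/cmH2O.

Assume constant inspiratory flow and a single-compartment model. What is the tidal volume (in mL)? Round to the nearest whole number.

Flow: 30 L/min ÷ 60 = 0.5 L/s.
Equation of motion (constant flow): PIP = Vt/C + R·V̇ + PEEP.
Vt/C = PIP − R·V̇ − PEEP = 20.4 − 4.7 − 7 = 8.7 cmH2O.
Vt = C × 8.7 = 66.7 × 8.7 = 580.29 mL.

580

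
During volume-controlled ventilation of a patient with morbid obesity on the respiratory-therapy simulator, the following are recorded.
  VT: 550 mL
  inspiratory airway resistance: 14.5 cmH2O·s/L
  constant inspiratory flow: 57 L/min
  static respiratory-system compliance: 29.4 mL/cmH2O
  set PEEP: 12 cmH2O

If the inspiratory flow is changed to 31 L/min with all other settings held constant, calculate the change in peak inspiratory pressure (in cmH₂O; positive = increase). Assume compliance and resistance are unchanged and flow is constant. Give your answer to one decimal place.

Flow: 57 L/min ÷ 60 = 0.95 L/s.
New flow: 31 L/min ÷ 60 = 0.5167 L/s.
PIP = Vt/C + R·V̇ + PEEP (constant-flow equation of motion).
Only the resistive term changes: ΔPIP = R × ΔV̇ = 14.5 × (0.5167 − 0.95) = 14.5 × -0.4333 = -6.283 cmH2O.

-6.3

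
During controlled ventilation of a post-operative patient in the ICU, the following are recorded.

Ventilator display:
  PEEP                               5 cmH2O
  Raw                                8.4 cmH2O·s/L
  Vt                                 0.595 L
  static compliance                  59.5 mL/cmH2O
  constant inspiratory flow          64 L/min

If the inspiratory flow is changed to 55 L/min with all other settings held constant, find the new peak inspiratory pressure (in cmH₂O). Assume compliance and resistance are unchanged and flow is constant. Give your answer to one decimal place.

Flow: 64 L/min ÷ 60 = 1.0667 L/s.
New flow: 55 L/min ÷ 60 = 0.9167 L/s.
PIP = Vt/C + R·V̇ + PEEP (constant-flow equation of motion).
Only the resistive term changes: ΔPIP = R × ΔV̇ = 8.4 × (0.9167 − 1.0667) = 8.4 × -0.15 = -1.26 cmH2O.
Original PIP = 595/59.5 + 8.4×1.0667 + 5 = 23.96 cmH2O; new PIP = 23.96 + (-1.26) = 22.7 cmH2O.

22.7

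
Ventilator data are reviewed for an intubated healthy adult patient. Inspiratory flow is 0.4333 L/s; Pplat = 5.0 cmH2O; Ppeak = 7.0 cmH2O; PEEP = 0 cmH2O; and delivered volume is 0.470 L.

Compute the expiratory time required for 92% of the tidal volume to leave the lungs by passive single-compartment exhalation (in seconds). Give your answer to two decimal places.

R = (PIP − Pplat)/V̇ = (7.0 − 5.0) / 0.4333 = 2.0/0.4333 = 4.616 cmH2O·s/L.
C = Vt/(Pplat − PEEP) = 470.0 / (5.0 − 0) = 470.0/5.0 = 94.0 mL/cmH2O.
τ = R × C = 4.616 × 0.094 L/cmH2O = 0.4339 s.
t = −τ·ln(1 − 0.92) = −0.4339·ln(0.08) = 1.096 s.

1.10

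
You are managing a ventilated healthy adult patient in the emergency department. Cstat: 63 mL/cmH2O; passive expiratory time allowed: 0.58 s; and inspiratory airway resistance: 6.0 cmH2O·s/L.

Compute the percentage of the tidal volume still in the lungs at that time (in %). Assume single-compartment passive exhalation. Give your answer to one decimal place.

21.6

τ = R × C = 6.0 × 63 mL/cmH2O = 6.0 × 0.063 L/cmH2O = 0.378 s.
Passive exhalation: V(t)/V₀ = e^(−t/τ) = e^(−0.58/0.378) = 0.2156.
Fraction remaining = 0.2156 → 21.56%.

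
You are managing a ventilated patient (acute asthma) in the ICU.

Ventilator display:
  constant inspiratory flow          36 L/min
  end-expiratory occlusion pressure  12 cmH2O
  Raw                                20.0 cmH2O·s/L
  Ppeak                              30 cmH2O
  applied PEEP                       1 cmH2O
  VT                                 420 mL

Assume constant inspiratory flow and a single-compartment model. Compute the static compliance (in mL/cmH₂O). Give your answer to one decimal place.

70.0

Flow: 36 L/min ÷ 60 = 0.6 L/s.
Total PEEP = 12 cmH2O (set 1 + intrinsic 11); this is the baseline alveolar pressure.
Equation of motion (constant flow): PIP = Vt/C + R·V̇ + PEEP.
Vt/C = PIP − R·V̇ − PEEP = 30 − 20.0×0.6 − 12 = 30 − 12.0 − 12 = 6.0 cmH2O.
C = Vt / 6.0 = 420 / 6.0 = 70.0 mL/cmH2O.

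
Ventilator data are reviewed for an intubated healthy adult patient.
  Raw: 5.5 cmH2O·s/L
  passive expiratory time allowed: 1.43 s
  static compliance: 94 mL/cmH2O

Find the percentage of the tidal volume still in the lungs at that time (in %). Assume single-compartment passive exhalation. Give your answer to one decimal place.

6.3

τ = R × C = 5.5 × 94 mL/cmH2O = 5.5 × 0.094 L/cmH2O = 0.517 s.
Passive exhalation: V(t)/V₀ = e^(−t/τ) = e^(−1.43/0.517) = 0.06292.
Fraction remaining = 0.06292 → 6.292%.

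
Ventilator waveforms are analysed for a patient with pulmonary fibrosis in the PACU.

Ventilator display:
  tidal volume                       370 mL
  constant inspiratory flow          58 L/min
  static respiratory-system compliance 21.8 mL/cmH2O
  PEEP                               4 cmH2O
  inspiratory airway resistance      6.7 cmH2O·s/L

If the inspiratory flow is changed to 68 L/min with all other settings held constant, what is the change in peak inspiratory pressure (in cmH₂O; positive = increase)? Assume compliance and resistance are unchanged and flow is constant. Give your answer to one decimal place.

Flow: 58 L/min ÷ 60 = 0.9667 L/s.
New flow: 68 L/min ÷ 60 = 1.1333 L/s.
PIP = Vt/C + R·V̇ + PEEP (constant-flow equation of motion).
Only the resistive term changes: ΔPIP = R × ΔV̇ = 6.7 × (1.1333 − 0.9667) = 6.7 × 0.1666 = 1.116 cmH2O.

1.1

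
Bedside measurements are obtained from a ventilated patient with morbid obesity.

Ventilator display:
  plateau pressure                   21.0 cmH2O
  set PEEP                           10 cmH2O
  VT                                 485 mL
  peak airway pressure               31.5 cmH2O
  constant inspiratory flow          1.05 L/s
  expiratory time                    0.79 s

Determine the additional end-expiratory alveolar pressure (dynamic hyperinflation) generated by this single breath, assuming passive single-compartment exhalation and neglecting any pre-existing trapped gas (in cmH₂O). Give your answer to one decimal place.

R = (PIP − Pplat)/V̇ = (31.5 − 21.0) / 1.05 = 10.5/1.05 = 10.0 cmH2O·s/L.
C = Vt/(Pplat − PEEP) = 485.0 / (21.0 − 10) = 485.0/11.0 = 44.091 mL/cmH2O.
τ = R × C = 10.0 × 0.04409 L/cmH2O = 0.4409 s.
Fraction remaining = e^(−Te/τ) = e^(−0.79/0.4409) = 0.1667; trapped volume = 485.0 × 0.1667 = 80.85 mL.
Additional alveolar pressure from trapping ≈ V_trapped / C = 80.85 / 44.091 = 1.834 cmH2O.

1.8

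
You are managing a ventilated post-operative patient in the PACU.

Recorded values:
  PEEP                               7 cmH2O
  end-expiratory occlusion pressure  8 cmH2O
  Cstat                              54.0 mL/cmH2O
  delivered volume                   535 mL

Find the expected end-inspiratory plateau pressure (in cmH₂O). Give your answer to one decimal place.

17.9

End-expiratory occlusion gives total PEEP = 8 cmH2O (intrinsic PEEP = 8 − 7 = 1). Use total PEEP for the elastic gradient.
Pplat = PEEPtotal + Vt / Cstat = 8 + 535 / 54.0 = 8 + 9.907 = 17.907 cmH2O.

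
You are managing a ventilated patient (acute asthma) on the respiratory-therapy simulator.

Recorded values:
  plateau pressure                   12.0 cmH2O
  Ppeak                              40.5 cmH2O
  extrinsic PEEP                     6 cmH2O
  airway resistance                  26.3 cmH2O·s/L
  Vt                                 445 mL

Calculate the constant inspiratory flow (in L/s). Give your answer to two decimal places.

flow = (PIP − Pplat) / Raw = 28.5 / 26.3 = 1.084 L/s.

1.08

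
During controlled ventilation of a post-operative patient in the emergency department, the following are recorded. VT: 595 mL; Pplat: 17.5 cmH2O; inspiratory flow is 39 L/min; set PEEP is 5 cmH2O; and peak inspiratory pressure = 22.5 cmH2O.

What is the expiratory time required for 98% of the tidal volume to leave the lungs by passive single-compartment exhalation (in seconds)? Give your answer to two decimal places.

1.43

Flow: 39 L/min ÷ 60 = 0.65 L/s.
R = (PIP − Pplat)/V̇ = (22.5 − 17.5) / 0.65 = 5.0/0.65 = 7.692 cmH2O·s/L.
C = Vt/(Pplat − PEEP) = 595.0 / (17.5 − 5) = 595.0/12.5 = 47.6 mL/cmH2O.
τ = R × C = 7.692 × 0.0476 L/cmH2O = 0.3661 s.
t = −τ·ln(1 − 0.98) = −0.3661·ln(0.02) = 1.432 s.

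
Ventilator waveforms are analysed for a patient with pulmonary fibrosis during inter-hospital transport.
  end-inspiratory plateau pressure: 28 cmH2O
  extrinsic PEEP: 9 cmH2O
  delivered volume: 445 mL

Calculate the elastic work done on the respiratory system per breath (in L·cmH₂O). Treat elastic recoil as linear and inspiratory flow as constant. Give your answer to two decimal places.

Elastic work ≈ ½ × (Pplat − PEEP) × Vt = 0.5 × (28 − 9) × 0.445 L = 0.5 × 19.0 × 0.445 = 4.228 L·cmH2O.

4.23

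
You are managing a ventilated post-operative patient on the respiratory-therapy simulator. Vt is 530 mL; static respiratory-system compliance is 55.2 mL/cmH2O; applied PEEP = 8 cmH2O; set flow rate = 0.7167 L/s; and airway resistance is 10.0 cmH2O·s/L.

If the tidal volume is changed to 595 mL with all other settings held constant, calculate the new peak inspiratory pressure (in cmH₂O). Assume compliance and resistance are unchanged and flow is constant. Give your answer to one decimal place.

25.9

PIP = Vt/C + R·V̇ + PEEP (constant-flow equation of motion).
Only the elastic term changes: ΔPIP = ΔVt / C = (595 − 530) / 55.2 = 1.178 cmH2O.
Original PIP = 530/55.2 + 10.0×0.7167 + 8 = 24.768 cmH2O; new PIP = 24.768 + (1.178) = 25.946 cmH2O.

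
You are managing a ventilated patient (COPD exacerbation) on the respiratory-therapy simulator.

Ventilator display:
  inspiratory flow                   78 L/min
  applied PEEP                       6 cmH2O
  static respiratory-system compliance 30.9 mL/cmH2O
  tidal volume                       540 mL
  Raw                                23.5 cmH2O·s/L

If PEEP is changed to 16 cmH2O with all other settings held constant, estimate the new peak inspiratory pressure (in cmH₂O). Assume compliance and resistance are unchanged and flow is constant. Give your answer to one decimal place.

Flow: 78 L/min ÷ 60 = 1.3 L/s.
PIP = Vt/C + R·V̇ + PEEP (constant-flow equation of motion).
Only the baseline term changes: ΔPIP = ΔPEEP = 16 − 6 = 10.0 cmH2O.
Original PIP = 540/30.9 + 23.5×1.3 + 6 = 54.026 cmH2O; new PIP = 54.026 + (10.0) = 64.026 cmH2O.

64.0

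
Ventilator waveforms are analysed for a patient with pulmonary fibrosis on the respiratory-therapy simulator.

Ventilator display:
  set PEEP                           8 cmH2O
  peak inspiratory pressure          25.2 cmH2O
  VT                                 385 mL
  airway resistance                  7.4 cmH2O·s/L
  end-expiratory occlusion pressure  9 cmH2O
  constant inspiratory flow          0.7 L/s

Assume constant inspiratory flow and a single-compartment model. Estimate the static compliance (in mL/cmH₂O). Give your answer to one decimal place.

34.9

Total PEEP = 9 cmH2O (set 8 + intrinsic 1); this is the baseline alveolar pressure.
Equation of motion (constant flow): PIP = Vt/C + R·V̇ + PEEP.
Vt/C = PIP − R·V̇ − PEEP = 25.2 − 7.4×0.7 − 9 = 25.2 − 5.18 − 9 = 11.02 cmH2O.
C = Vt / 11.02 = 385 / 11.02 = 34.936 mL/cmH2O.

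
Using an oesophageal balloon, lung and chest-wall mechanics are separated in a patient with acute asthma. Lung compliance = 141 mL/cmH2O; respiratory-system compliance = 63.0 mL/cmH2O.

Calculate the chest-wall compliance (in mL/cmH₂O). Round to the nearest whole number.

114

1/Ccw = 1/Crs − 1/CL.
1/Ccw = 1/63.0 − 1/141 = 0.008781.
Ccw = 113.88 mL/cmH2O.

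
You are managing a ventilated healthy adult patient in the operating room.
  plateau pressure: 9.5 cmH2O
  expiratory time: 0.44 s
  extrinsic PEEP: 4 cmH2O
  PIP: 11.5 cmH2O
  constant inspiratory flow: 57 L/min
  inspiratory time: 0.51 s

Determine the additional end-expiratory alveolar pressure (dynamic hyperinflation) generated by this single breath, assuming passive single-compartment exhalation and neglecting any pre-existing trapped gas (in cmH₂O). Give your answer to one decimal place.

Flow: 57 L/min ÷ 60 = 0.95 L/s.
Vt = flow × Ti = 0.95 L/s × 0.51 s × 1000 mL/L = 484.5 mL.
R = (PIP − Pplat)/V̇ = (11.5 − 9.5) / 0.95 = 2.0/0.95 = 2.105 cmH2O·s/L.
C = Vt/(Pplat − PEEP) = 484.5 / (9.5 − 4) = 484.5/5.5 = 88.091 mL/cmH2O.
τ = R × C = 2.105 × 0.08809 L/cmH2O = 0.1854 s.
Fraction remaining = e^(−Te/τ) = e^(−0.44/0.1854) = 0.09318; trapped volume = 484.5 × 0.09318 = 45.146 mL.
Additional alveolar pressure from trapping ≈ V_trapped / C = 45.146 / 88.091 = 0.5125 cmH2O.

0.5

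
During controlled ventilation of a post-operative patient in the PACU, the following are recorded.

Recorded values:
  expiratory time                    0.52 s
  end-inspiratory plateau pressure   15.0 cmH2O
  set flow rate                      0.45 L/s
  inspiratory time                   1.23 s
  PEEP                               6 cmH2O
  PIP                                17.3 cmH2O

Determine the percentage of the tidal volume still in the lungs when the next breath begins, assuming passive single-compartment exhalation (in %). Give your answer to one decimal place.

19.1

Vt = flow × Ti = 0.45 L/s × 1.23 s × 1000 mL/L = 553.5 mL.
R = (PIP − Pplat)/V̇ = (17.3 − 15.0) / 0.45 = 2.3/0.45 = 5.111 cmH2O·s/L.
C = Vt/(Pplat − PEEP) = 553.5 / (15.0 − 6) = 553.5/9.0 = 61.5 mL/cmH2O.
τ = R × C = 5.111 × 0.0615 L/cmH2O = 0.3143 s.
Fraction remaining at end-expiration = e^(−Te/τ) = e^(−0.52/0.3143) = 0.1912 → 19.12%.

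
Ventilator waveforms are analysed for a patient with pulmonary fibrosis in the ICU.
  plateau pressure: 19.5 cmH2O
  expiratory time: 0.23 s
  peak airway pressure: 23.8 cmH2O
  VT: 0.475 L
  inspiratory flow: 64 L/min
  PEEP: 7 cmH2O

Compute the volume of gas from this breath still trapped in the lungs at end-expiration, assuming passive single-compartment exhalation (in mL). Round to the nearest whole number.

106

Flow: 64 L/min ÷ 60 = 1.0667 L/s.
R = (PIP − Pplat)/V̇ = (23.8 − 19.5) / 1.0667 = 4.3/1.0667 = 4.031 cmH2O·s/L.
C = Vt/(Pplat − PEEP) = 475.0 / (19.5 − 7) = 475.0/12.5 = 38.0 mL/cmH2O.
τ = R × C = 4.031 × 0.038 L/cmH2O = 0.1532 s.
Fraction remaining = e^(−Te/τ) = e^(−0.23/0.1532) = 0.2228.
Trapped volume = 475.0 × 0.2228 = 105.83 mL.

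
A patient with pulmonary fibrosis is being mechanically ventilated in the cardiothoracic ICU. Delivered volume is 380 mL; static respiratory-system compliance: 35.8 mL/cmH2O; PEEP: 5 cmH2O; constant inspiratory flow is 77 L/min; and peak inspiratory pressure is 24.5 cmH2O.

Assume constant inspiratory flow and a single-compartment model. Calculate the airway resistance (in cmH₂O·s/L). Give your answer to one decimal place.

Flow: 77 L/min ÷ 60 = 1.2833 L/s.
Equation of motion (constant flow): PIP = Vt/C + R·V̇ + PEEP.
R·V̇ = PIP − Vt/C − PEEP = 24.5 − 380/35.8 − 5 = 24.5 − 10.615 − 5 = 8.885 cmH2O.
R = 8.885 / 1.2833 = 6.924 cmH2O·s/L.

6.9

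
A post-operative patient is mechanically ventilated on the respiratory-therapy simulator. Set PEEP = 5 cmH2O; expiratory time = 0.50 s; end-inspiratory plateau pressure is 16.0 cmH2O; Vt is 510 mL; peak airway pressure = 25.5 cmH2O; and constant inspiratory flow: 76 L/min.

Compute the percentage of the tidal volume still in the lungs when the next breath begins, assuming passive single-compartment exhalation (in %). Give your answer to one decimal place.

23.7

Flow: 76 L/min ÷ 60 = 1.2667 L/s.
R = (PIP − Pplat)/V̇ = (25.5 − 16.0) / 1.2667 = 9.5/1.2667 = 7.5 cmH2O·s/L.
C = Vt/(Pplat − PEEP) = 510.0 / (16.0 − 5) = 510.0/11.0 = 46.364 mL/cmH2O.
τ = R × C = 7.5 × 0.04636 L/cmH2O = 0.3477 s.
Fraction remaining at end-expiration = e^(−Te/τ) = e^(−0.50/0.3477) = 0.2374 → 23.74%.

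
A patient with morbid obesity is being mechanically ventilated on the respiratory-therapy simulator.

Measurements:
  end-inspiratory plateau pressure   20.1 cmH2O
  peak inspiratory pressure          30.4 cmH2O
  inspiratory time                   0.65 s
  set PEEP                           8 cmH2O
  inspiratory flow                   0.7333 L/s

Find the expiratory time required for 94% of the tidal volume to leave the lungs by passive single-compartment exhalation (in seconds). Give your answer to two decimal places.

Vt = flow × Ti = 0.7333 L/s × 0.65 s × 1000 mL/L = 476.65 mL.
R = (PIP − Pplat)/V̇ = (30.4 − 20.1) / 0.7333 = 10.3/0.7333 = 14.046 cmH2O·s/L.
C = Vt/(Pplat − PEEP) = 476.65 / (20.1 − 8) = 476.65/12.1 = 39.393 mL/cmH2O.
τ = R × C = 14.046 × 0.03939 L/cmH2O = 0.5533 s.
t = −τ·ln(1 − 0.94) = −0.5533·ln(0.06) = 1.557 s.

1.56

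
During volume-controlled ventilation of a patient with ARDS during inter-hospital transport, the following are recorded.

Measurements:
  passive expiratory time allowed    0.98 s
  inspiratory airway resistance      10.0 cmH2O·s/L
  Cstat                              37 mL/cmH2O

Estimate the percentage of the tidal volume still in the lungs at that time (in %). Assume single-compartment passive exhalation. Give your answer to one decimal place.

τ = R × C = 10.0 × 37 mL/cmH2O = 10.0 × 0.037 L/cmH2O = 0.37 s.
Passive exhalation: V(t)/V₀ = e^(−t/τ) = e^(−0.98/0.37) = 0.07075.
Fraction remaining = 0.07075 → 7.075%.

7.1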